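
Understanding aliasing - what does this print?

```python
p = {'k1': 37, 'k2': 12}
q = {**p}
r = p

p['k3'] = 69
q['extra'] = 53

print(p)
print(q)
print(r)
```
{'k1': 37, 'k2': 12, 'k3': 69}
{'k1': 37, 'k2': 12, 'extra': 53}
{'k1': 37, 'k2': 12, 'k3': 69}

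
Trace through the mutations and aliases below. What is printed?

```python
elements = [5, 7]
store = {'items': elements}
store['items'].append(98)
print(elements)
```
[5, 7, 98]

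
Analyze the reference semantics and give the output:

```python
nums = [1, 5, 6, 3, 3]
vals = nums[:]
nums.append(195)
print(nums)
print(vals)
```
[1, 5, 6, 3, 3, 195]
[1, 5, 6, 3, 3]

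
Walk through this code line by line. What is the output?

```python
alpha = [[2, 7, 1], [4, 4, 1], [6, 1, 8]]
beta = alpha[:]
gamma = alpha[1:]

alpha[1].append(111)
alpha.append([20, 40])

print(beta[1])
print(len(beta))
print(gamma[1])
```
[4, 4, 1, 111]
3
[6, 1, 8]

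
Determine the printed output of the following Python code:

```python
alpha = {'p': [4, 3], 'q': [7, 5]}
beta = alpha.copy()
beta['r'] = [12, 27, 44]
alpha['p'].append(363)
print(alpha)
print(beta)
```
{'p': [4, 3, 363], 'q': [7, 5]}
{'p': [4, 3, 363], 'q': [7, 5], 'r': [12, 27, 44]}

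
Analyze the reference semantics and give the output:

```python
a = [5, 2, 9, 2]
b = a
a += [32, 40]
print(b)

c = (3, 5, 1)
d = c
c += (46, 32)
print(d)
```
[5, 2, 9, 2, 32, 40]
(3, 5, 1)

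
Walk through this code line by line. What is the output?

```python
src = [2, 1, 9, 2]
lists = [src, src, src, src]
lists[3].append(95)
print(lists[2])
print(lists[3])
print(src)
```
[2, 1, 9, 2, 95]
[2, 1, 9, 2, 95]
[2, 1, 9, 2, 95]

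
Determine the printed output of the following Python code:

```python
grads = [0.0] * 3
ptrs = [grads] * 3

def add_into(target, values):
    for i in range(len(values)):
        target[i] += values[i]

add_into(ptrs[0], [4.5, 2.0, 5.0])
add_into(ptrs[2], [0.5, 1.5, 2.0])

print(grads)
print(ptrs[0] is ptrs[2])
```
[5.0, 3.5, 7.0]
True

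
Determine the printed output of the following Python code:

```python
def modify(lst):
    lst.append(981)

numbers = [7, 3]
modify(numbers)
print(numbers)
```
[7, 3, 981]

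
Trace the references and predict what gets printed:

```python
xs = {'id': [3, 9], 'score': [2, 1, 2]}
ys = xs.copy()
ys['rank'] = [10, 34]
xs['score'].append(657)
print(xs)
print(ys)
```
{'id': [3, 9], 'score': [2, 1, 2, 657]}
{'id': [3, 9], 'score': [2, 1, 2, 657], 'rank': [10, 34]}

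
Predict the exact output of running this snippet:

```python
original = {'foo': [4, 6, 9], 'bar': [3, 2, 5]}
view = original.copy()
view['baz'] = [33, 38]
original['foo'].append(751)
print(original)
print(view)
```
{'foo': [4, 6, 9, 751], 'bar': [3, 2, 5]}
{'foo': [4, 6, 9, 751], 'bar': [3, 2, 5], 'baz': [33, 38]}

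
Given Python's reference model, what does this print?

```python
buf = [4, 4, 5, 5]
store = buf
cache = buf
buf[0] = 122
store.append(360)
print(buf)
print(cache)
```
[122, 4, 5, 5, 360]
[122, 4, 5, 5, 360]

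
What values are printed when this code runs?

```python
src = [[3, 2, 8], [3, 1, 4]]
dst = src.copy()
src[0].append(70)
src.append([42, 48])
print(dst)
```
[[3, 2, 8, 70], [3, 1, 4]]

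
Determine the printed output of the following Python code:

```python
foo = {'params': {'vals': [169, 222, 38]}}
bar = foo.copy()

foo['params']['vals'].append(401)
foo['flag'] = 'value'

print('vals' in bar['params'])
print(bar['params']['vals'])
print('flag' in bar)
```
True
[169, 222, 38, 401]
False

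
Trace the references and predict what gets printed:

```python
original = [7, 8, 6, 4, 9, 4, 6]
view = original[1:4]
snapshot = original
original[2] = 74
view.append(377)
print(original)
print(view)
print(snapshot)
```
[7, 8, 74, 4, 9, 4, 6]
[8, 6, 4, 377]
[7, 8, 74, 4, 9, 4, 6]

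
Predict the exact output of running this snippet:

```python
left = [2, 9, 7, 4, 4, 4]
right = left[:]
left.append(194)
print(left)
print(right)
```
[2, 9, 7, 4, 4, 4, 194]
[2, 9, 7, 4, 4, 4]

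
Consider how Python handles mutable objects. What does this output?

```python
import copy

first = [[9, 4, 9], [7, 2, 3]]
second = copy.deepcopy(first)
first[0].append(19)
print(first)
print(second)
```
[[9, 4, 9, 19], [7, 2, 3]]
[[9, 4, 9], [7, 2, 3]]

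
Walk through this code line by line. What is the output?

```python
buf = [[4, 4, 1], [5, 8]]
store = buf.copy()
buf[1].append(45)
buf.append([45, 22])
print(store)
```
[[4, 4, 1], [5, 8, 45]]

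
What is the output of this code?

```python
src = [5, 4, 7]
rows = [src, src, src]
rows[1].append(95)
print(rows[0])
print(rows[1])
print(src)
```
[5, 4, 7, 95]
[5, 4, 7, 95]
[5, 4, 7, 95]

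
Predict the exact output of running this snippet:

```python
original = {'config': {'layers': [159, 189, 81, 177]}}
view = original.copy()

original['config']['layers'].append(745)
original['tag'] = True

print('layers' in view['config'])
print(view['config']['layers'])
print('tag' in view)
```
True
[159, 189, 81, 177, 745]
False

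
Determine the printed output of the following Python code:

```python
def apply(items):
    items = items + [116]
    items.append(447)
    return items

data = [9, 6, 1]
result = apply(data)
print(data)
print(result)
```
[9, 6, 1]
[9, 6, 1, 116, 447]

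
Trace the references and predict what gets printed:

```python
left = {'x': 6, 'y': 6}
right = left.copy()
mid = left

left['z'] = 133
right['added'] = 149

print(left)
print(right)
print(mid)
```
{'x': 6, 'y': 6, 'z': 133}
{'x': 6, 'y': 6, 'added': 149}
{'x': 6, 'y': 6, 'z': 133}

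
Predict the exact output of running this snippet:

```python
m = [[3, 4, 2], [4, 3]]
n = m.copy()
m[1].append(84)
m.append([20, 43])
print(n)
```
[[3, 4, 2], [4, 3, 84]]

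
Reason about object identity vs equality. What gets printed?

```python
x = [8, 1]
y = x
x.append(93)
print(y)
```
[8, 1, 93]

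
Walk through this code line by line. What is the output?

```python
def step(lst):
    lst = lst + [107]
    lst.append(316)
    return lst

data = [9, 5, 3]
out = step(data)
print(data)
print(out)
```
[9, 5, 3]
[9, 5, 3, 107, 316]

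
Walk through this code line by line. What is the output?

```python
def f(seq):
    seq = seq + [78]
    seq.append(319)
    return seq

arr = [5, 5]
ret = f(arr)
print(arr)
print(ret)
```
[5, 5]
[5, 5, 78, 319]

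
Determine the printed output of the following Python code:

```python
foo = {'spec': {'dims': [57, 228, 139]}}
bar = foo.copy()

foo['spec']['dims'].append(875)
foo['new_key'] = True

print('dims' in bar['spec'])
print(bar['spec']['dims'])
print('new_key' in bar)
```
True
[57, 228, 139, 875]
False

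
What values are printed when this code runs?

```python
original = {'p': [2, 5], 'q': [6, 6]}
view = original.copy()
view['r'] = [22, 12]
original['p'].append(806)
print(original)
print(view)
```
{'p': [2, 5, 806], 'q': [6, 6]}
{'p': [2, 5, 806], 'q': [6, 6], 'r': [22, 12]}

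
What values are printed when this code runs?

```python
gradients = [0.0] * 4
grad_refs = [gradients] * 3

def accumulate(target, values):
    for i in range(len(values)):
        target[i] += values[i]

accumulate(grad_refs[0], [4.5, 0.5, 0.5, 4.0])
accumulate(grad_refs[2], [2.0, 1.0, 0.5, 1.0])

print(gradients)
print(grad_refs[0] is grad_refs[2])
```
[6.5, 1.5, 1.0, 5.0]
True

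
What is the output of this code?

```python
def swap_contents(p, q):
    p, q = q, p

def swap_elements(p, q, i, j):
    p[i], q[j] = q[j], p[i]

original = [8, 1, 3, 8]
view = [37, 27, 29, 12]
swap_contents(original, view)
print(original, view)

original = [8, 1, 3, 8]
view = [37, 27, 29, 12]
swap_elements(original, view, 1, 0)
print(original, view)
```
[8, 1, 3, 8] [37, 27, 29, 12]
[8, 37, 3, 8] [1, 27, 29, 12]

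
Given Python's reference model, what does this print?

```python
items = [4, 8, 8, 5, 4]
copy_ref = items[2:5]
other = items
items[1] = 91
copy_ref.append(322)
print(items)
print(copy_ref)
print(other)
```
[4, 91, 8, 5, 4]
[8, 5, 4, 322]
[4, 91, 8, 5, 4]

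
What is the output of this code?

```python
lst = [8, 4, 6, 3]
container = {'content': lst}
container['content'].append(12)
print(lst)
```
[8, 4, 6, 3, 12]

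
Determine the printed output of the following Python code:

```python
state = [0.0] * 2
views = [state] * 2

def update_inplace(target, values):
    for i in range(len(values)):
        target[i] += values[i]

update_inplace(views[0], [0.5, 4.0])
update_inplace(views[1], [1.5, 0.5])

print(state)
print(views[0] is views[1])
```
[2.0, 4.5]
True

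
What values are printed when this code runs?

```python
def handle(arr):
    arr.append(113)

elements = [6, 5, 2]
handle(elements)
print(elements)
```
[6, 5, 2, 113]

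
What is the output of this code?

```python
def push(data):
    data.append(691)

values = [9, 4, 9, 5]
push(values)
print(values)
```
[9, 4, 9, 5, 691]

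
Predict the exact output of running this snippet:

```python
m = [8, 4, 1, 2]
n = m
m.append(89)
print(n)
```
[8, 4, 1, 2, 89]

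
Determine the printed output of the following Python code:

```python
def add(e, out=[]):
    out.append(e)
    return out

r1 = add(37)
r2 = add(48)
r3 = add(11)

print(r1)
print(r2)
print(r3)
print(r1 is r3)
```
[37, 48, 11]
[37, 48, 11]
[37, 48, 11]
True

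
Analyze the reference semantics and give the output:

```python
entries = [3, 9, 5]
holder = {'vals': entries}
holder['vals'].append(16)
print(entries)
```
[3, 9, 5, 16]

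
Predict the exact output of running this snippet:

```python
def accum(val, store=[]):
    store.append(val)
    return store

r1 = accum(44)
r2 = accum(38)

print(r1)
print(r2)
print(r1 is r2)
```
[44, 38]
[44, 38]
True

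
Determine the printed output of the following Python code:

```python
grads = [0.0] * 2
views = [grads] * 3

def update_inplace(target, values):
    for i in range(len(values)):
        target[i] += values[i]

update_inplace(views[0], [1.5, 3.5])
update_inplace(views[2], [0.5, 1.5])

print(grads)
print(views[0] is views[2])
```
[2.0, 5.0]
True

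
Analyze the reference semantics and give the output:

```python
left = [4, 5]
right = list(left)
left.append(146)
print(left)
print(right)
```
[4, 5, 146]
[4, 5]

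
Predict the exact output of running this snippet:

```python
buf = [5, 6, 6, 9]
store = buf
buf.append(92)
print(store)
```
[5, 6, 6, 9, 92]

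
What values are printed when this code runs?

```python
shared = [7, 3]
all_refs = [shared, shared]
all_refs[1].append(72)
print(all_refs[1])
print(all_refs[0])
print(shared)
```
[7, 3, 72]
[7, 3, 72]
[7, 3, 72]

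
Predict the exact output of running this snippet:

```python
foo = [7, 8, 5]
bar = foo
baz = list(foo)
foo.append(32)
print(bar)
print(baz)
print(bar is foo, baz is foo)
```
[7, 8, 5, 32]
[7, 8, 5]
True False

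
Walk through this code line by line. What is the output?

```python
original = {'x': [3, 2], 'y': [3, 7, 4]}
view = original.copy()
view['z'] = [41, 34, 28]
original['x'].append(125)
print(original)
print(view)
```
{'x': [3, 2, 125], 'y': [3, 7, 4]}
{'x': [3, 2, 125], 'y': [3, 7, 4], 'z': [41, 34, 28]}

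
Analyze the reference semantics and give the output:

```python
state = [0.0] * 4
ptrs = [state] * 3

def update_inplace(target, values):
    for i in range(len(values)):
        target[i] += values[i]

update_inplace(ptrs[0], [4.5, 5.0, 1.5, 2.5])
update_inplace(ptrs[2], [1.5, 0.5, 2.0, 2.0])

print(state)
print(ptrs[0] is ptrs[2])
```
[6.0, 5.5, 3.5, 4.5]
True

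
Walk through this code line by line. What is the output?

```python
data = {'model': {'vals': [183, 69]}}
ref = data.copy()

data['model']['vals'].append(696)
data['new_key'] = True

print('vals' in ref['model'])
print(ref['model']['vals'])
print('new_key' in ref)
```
True
[183, 69, 696]
False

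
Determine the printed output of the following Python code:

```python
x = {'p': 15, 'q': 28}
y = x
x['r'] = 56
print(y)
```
{'p': 15, 'q': 28, 'r': 56}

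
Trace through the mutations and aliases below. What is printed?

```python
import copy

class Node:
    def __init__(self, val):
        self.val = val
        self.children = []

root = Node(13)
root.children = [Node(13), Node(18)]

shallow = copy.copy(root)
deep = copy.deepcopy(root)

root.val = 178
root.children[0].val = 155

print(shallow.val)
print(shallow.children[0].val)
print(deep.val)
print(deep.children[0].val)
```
13
155
13
13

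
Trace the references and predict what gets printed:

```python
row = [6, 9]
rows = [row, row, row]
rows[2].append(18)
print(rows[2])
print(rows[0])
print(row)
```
[6, 9, 18]
[6, 9, 18]
[6, 9, 18]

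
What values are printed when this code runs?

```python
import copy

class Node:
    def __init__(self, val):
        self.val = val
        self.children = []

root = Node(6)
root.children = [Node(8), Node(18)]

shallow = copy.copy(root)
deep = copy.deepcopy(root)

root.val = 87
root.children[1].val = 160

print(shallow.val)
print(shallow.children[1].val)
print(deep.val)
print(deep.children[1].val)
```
6
160
6
18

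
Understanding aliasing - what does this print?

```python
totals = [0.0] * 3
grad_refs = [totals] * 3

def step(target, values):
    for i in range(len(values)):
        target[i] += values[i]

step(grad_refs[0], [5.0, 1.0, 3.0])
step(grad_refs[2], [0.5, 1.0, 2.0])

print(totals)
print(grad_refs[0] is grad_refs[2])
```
[5.5, 2.0, 5.0]
True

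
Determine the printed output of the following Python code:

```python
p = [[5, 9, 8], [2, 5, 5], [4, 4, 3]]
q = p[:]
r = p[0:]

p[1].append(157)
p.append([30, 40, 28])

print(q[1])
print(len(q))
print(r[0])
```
[2, 5, 5, 157]
3
[5, 9, 8]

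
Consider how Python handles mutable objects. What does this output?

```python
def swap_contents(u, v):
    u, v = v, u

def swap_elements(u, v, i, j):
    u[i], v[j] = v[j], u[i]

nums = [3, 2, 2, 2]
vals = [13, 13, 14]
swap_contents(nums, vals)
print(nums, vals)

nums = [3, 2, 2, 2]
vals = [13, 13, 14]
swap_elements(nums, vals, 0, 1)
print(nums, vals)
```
[3, 2, 2, 2] [13, 13, 14]
[13, 2, 2, 2] [13, 3, 14]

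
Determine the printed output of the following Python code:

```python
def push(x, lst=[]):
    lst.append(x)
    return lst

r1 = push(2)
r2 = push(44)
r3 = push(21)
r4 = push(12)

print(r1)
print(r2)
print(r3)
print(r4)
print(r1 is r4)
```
[2, 44, 21, 12]
[2, 44, 21, 12]
[2, 44, 21, 12]
[2, 44, 21, 12]
True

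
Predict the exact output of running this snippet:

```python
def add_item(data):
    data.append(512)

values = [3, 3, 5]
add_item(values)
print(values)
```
[3, 3, 5, 512]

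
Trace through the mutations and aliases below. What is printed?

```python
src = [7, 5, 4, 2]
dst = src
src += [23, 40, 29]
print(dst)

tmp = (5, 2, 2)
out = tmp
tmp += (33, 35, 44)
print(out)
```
[7, 5, 4, 2, 23, 40, 29]
(5, 2, 2)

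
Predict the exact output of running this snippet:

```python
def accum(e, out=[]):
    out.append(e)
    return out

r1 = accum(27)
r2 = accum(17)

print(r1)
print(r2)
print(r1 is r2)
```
[27, 17]
[27, 17]
True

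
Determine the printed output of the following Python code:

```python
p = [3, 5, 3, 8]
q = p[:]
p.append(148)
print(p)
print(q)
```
[3, 5, 3, 8, 148]
[3, 5, 3, 8]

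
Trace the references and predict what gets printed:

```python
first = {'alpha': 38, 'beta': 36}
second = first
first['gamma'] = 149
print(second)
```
{'alpha': 38, 'beta': 36, 'gamma': 149}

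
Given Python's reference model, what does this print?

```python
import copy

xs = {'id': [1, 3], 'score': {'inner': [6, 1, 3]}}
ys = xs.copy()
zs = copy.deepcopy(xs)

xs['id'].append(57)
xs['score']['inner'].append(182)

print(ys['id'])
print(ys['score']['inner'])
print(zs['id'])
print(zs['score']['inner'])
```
[1, 3, 57]
[6, 1, 3, 182]
[1, 3]
[6, 1, 3]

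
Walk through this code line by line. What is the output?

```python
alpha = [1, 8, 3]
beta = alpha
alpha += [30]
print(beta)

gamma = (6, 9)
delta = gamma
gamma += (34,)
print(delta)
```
[1, 8, 3, 30]
(6, 9)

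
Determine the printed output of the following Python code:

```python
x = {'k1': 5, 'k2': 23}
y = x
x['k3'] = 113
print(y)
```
{'k1': 5, 'k2': 23, 'k3': 113}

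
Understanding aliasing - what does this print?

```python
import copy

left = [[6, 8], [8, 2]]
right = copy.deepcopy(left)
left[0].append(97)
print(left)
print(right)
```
[[6, 8, 97], [8, 2]]
[[6, 8], [8, 2]]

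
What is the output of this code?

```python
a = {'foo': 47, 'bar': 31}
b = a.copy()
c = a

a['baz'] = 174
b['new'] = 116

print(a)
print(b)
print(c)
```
{'foo': 47, 'bar': 31, 'baz': 174}
{'foo': 47, 'bar': 31, 'new': 116}
{'foo': 47, 'bar': 31, 'baz': 174}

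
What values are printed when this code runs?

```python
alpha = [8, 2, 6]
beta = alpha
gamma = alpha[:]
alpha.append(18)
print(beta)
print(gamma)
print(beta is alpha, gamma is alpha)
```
[8, 2, 6, 18]
[8, 2, 6]
True False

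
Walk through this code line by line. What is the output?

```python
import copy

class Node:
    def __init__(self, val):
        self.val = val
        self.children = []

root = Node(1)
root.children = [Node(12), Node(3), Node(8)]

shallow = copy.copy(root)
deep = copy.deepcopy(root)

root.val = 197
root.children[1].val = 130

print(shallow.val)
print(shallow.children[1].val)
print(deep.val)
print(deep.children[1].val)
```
1
130
1
3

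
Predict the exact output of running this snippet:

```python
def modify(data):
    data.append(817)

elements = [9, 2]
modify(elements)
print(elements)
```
[9, 2, 817]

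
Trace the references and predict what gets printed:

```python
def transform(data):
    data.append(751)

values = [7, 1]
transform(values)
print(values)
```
[7, 1, 751]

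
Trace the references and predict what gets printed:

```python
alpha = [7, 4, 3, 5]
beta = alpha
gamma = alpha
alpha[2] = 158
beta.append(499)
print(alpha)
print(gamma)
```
[7, 4, 158, 5, 499]
[7, 4, 158, 5, 499]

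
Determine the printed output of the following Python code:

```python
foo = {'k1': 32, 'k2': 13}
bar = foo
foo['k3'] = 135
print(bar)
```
{'k1': 32, 'k2': 13, 'k3': 135}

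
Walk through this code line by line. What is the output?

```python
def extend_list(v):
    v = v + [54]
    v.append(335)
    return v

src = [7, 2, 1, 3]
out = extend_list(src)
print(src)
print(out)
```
[7, 2, 1, 3]
[7, 2, 1, 3, 54, 335]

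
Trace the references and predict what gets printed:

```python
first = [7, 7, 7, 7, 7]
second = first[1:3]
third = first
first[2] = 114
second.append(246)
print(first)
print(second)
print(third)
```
[7, 7, 114, 7, 7]
[7, 7, 246]
[7, 7, 114, 7, 7]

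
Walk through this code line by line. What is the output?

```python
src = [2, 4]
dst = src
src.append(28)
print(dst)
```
[2, 4, 28]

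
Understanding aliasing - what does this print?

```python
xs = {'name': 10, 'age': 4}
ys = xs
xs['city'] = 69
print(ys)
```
{'name': 10, 'age': 4, 'city': 69}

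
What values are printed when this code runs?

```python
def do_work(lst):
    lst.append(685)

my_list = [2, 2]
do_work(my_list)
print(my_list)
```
[2, 2, 685]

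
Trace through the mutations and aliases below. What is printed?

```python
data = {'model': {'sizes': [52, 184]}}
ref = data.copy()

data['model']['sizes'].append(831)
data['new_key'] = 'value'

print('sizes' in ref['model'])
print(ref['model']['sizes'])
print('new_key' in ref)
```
True
[52, 184, 831]
False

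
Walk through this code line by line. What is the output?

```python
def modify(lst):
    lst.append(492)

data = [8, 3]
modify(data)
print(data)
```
[8, 3, 492]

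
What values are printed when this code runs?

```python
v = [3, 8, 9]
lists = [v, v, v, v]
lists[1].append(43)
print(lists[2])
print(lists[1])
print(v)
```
[3, 8, 9, 43]
[3, 8, 9, 43]
[3, 8, 9, 43]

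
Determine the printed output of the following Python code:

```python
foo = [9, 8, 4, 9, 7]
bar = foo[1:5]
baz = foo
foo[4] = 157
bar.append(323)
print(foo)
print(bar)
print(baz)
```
[9, 8, 4, 9, 157]
[8, 4, 9, 7, 323]
[9, 8, 4, 9, 157]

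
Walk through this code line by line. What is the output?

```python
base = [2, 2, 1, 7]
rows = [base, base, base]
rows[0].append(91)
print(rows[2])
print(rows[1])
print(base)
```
[2, 2, 1, 7, 91]
[2, 2, 1, 7, 91]
[2, 2, 1, 7, 91]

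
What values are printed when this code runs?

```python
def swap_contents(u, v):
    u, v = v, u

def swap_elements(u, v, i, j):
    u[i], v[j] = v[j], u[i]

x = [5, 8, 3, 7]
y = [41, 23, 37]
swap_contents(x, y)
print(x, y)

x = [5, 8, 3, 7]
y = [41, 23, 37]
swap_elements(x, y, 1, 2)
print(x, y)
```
[5, 8, 3, 7] [41, 23, 37]
[5, 37, 3, 7] [41, 23, 8]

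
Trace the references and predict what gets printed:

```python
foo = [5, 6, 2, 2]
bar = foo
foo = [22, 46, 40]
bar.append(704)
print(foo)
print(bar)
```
[22, 46, 40]
[5, 6, 2, 2, 704]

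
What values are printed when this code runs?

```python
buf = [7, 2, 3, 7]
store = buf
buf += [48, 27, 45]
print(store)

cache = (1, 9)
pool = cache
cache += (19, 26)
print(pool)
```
[7, 2, 3, 7, 48, 27, 45]
(1, 9)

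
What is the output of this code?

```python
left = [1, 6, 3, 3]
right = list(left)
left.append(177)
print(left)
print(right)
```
[1, 6, 3, 3, 177]
[1, 6, 3, 3]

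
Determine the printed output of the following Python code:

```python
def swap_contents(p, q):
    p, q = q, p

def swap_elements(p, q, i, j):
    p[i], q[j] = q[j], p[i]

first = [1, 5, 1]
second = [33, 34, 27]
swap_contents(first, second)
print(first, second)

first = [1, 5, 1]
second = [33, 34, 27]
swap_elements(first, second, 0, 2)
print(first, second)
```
[1, 5, 1] [33, 34, 27]
[27, 5, 1] [33, 34, 1]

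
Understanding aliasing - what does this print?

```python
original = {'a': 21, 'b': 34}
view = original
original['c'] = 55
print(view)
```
{'a': 21, 'b': 34, 'c': 55}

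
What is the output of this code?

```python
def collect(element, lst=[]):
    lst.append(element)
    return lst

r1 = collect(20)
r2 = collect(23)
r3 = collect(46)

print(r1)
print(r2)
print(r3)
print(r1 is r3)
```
[20, 23, 46]
[20, 23, 46]
[20, 23, 46]
True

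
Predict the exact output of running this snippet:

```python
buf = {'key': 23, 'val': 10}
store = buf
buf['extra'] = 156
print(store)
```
{'key': 23, 'val': 10, 'extra': 156}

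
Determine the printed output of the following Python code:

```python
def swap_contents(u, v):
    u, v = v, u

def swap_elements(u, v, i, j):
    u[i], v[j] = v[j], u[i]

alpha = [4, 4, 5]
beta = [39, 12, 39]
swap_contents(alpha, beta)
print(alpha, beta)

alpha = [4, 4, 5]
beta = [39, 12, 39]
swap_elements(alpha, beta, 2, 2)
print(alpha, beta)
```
[4, 4, 5] [39, 12, 39]
[4, 4, 39] [39, 12, 5]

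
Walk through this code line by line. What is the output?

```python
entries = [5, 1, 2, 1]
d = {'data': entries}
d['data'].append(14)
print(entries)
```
[5, 1, 2, 1, 14]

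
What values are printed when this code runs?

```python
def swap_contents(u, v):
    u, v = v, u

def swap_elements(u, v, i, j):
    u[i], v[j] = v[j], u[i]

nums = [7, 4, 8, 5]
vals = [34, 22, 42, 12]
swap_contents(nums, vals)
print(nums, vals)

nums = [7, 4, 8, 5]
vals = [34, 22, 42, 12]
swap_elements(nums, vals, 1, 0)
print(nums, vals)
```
[7, 4, 8, 5] [34, 22, 42, 12]
[7, 34, 8, 5] [4, 22, 42, 12]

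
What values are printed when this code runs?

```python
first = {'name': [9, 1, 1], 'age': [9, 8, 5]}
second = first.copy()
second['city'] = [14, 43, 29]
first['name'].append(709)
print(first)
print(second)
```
{'name': [9, 1, 1, 709], 'age': [9, 8, 5]}
{'name': [9, 1, 1, 709], 'age': [9, 8, 5], 'city': [14, 43, 29]}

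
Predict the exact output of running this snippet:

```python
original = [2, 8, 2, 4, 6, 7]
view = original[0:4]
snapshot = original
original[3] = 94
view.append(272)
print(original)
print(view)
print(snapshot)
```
[2, 8, 2, 94, 6, 7]
[2, 8, 2, 4, 272]
[2, 8, 2, 94, 6, 7]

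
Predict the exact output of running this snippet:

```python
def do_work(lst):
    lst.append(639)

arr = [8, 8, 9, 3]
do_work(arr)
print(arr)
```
[8, 8, 9, 3, 639]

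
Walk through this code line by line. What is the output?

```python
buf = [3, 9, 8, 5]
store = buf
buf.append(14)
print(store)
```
[3, 9, 8, 5, 14]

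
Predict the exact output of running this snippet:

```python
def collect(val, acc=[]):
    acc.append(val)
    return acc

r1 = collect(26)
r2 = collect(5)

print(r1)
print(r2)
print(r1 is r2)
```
[26, 5]
[26, 5]
True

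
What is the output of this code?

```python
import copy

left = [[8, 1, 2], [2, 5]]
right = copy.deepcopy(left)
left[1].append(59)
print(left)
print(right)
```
[[8, 1, 2], [2, 5, 59]]
[[8, 1, 2], [2, 5]]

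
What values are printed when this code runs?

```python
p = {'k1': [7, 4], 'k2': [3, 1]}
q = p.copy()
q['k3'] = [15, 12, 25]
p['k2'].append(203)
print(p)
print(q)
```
{'k1': [7, 4], 'k2': [3, 1, 203]}
{'k1': [7, 4], 'k2': [3, 1, 203], 'k3': [15, 12, 25]}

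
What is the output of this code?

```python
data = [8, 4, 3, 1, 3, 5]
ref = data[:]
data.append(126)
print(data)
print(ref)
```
[8, 4, 3, 1, 3, 5, 126]
[8, 4, 3, 1, 3, 5]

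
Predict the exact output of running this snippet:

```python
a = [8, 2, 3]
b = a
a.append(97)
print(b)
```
[8, 2, 3, 97]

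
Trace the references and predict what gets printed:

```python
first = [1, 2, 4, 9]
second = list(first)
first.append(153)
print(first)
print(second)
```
[1, 2, 4, 9, 153]
[1, 2, 4, 9]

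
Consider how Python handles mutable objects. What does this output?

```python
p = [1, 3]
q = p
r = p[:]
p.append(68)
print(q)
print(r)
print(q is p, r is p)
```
[1, 3, 68]
[1, 3]
True False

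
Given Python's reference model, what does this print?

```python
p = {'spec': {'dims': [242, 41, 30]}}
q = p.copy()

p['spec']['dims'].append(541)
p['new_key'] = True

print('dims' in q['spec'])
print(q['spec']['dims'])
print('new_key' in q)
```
True
[242, 41, 30, 541]
False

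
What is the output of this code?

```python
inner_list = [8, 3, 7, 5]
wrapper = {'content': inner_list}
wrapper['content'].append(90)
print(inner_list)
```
[8, 3, 7, 5, 90]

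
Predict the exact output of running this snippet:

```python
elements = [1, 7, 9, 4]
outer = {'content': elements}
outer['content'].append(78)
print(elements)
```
[1, 7, 9, 4, 78]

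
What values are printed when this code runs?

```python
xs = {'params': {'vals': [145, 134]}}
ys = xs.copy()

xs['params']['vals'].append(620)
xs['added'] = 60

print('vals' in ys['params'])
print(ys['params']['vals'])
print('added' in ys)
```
True
[145, 134, 620]
False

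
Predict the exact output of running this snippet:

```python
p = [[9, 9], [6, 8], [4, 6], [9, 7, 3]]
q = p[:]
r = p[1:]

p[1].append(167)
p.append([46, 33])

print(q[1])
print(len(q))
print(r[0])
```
[6, 8, 167]
4
[6, 8, 167]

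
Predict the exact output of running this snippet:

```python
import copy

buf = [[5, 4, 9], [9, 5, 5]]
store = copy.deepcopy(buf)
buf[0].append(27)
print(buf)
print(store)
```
[[5, 4, 9, 27], [9, 5, 5]]
[[5, 4, 9], [9, 5, 5]]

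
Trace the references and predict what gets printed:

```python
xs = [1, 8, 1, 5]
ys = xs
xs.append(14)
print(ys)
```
[1, 8, 1, 5, 14]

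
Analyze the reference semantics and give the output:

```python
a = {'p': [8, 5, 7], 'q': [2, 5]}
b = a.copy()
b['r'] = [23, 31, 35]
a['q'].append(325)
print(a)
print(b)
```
{'p': [8, 5, 7], 'q': [2, 5, 325]}
{'p': [8, 5, 7], 'q': [2, 5, 325], 'r': [23, 31, 35]}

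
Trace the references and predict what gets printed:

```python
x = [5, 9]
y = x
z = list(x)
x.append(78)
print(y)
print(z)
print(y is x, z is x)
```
[5, 9, 78]
[5, 9]
True False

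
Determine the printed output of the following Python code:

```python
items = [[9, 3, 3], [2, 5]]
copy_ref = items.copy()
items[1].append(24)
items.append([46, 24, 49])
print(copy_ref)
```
[[9, 3, 3], [2, 5, 24]]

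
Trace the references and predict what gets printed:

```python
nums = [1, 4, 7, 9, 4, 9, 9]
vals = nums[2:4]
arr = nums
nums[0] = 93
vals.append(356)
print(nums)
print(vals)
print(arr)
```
[93, 4, 7, 9, 4, 9, 9]
[7, 9, 356]
[93, 4, 7, 9, 4, 9, 9]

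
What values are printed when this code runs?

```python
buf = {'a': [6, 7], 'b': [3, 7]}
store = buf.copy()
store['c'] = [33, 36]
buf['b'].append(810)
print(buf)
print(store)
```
{'a': [6, 7], 'b': [3, 7, 810]}
{'a': [6, 7], 'b': [3, 7, 810], 'c': [33, 36]}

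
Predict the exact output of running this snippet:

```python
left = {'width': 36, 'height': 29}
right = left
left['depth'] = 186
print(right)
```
{'width': 36, 'height': 29, 'depth': 186}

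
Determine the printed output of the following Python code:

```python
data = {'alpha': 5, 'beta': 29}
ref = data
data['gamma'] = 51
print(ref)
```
{'alpha': 5, 'beta': 29, 'gamma': 51}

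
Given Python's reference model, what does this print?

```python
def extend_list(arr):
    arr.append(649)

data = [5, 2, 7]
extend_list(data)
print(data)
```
[5, 2, 7, 649]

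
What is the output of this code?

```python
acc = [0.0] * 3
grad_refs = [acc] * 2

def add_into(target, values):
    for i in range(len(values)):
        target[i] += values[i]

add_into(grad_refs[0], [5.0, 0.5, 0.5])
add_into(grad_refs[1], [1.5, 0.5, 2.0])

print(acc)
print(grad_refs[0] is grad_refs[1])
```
[6.5, 1.0, 2.5]
True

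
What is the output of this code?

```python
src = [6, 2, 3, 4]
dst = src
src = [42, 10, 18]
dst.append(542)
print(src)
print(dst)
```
[42, 10, 18]
[6, 2, 3, 4, 542]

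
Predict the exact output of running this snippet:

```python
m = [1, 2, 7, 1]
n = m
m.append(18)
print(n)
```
[1, 2, 7, 1, 18]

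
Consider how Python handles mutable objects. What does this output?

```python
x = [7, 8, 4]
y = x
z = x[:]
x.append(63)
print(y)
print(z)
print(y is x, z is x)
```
[7, 8, 4, 63]
[7, 8, 4]
True False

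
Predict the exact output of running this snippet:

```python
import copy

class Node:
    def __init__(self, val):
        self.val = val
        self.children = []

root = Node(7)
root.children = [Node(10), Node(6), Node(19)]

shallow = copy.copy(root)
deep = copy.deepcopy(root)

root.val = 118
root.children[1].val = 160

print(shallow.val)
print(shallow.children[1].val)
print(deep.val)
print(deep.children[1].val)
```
7
160
7
6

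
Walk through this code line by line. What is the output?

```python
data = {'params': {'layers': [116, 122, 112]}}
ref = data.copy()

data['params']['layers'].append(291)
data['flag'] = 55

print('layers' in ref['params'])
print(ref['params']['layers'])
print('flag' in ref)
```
True
[116, 122, 112, 291]
False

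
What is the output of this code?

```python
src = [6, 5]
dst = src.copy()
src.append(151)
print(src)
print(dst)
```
[6, 5, 151]
[6, 5]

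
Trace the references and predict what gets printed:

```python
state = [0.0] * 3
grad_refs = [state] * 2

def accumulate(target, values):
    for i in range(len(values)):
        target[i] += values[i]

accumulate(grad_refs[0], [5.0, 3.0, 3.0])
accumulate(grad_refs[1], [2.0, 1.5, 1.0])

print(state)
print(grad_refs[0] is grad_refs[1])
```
[7.0, 4.5, 4.0]
True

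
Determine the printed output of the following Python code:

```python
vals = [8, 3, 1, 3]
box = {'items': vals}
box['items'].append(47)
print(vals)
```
[8, 3, 1, 3, 47]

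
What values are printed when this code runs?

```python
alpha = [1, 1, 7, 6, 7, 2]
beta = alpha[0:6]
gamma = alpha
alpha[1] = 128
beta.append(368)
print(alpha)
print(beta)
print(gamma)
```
[1, 128, 7, 6, 7, 2]
[1, 1, 7, 6, 7, 2, 368]
[1, 128, 7, 6, 7, 2]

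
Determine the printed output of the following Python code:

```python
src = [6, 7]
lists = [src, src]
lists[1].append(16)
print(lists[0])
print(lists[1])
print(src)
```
[6, 7, 16]
[6, 7, 16]
[6, 7, 16]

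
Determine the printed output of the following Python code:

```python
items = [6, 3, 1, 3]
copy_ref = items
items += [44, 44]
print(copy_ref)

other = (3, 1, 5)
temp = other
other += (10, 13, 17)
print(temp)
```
[6, 3, 1, 3, 44, 44]
(3, 1, 5)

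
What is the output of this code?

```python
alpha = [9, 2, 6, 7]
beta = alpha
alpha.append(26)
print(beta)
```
[9, 2, 6, 7, 26]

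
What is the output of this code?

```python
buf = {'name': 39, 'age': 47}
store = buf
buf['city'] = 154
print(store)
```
{'name': 39, 'age': 47, 'city': 154}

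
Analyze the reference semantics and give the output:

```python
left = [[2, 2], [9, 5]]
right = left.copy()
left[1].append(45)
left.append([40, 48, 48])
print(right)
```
[[2, 2], [9, 5, 45]]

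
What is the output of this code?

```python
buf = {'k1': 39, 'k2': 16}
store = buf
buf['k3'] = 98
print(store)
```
{'k1': 39, 'k2': 16, 'k3': 98}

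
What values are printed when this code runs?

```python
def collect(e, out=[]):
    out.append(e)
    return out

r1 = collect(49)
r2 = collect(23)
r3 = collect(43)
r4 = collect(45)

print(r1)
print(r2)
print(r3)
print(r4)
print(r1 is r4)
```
[49, 23, 43, 45]
[49, 23, 43, 45]
[49, 23, 43, 45]
[49, 23, 43, 45]
True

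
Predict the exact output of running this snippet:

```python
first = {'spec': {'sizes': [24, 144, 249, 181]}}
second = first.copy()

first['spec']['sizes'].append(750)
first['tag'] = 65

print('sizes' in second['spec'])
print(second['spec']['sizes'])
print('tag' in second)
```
True
[24, 144, 249, 181, 750]
False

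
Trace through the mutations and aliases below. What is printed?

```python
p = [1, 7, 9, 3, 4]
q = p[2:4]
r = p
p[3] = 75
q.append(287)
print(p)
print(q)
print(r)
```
[1, 7, 9, 75, 4]
[9, 3, 287]
[1, 7, 9, 75, 4]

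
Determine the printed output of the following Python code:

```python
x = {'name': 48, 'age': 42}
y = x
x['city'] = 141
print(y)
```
{'name': 48, 'age': 42, 'city': 141}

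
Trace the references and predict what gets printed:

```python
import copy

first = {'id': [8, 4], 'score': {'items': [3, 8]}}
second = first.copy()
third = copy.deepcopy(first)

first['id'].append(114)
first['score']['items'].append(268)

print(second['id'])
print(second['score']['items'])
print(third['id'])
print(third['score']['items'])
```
[8, 4, 114]
[3, 8, 268]
[8, 4]
[3, 8]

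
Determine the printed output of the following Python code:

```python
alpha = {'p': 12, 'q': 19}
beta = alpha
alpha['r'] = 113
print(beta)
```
{'p': 12, 'q': 19, 'r': 113}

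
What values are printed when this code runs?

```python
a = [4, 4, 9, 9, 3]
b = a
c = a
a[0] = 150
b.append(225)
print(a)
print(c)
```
[150, 4, 9, 9, 3, 225]
[150, 4, 9, 9, 3, 225]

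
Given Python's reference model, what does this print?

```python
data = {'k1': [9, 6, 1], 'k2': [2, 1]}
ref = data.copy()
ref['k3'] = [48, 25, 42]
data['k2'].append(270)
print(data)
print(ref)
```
{'k1': [9, 6, 1], 'k2': [2, 1, 270]}
{'k1': [9, 6, 1], 'k2': [2, 1, 270], 'k3': [48, 25, 42]}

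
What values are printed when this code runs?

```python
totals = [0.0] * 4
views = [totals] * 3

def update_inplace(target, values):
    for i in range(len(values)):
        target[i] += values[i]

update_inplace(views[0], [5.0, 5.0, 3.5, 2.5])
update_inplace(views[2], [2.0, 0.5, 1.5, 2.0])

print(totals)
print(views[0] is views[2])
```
[7.0, 5.5, 5.0, 4.5]
True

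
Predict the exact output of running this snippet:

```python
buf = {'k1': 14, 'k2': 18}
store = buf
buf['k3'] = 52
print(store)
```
{'k1': 14, 'k2': 18, 'k3': 52}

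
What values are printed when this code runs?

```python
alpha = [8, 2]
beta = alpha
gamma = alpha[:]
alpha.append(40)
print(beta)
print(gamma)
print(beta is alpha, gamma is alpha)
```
[8, 2, 40]
[8, 2]
True False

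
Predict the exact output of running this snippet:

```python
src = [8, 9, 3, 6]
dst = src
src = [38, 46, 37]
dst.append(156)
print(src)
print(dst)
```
[38, 46, 37]
[8, 9, 3, 6, 156]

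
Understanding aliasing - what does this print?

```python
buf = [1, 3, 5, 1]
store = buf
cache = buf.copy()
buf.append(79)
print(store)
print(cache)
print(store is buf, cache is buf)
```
[1, 3, 5, 1, 79]
[1, 3, 5, 1]
True False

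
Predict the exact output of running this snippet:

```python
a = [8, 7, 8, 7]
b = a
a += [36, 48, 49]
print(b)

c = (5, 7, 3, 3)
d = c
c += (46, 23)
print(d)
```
[8, 7, 8, 7, 36, 48, 49]
(5, 7, 3, 3)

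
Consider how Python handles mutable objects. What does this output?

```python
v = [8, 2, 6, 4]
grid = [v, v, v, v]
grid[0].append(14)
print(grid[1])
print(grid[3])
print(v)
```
[8, 2, 6, 4, 14]
[8, 2, 6, 4, 14]
[8, 2, 6, 4, 14]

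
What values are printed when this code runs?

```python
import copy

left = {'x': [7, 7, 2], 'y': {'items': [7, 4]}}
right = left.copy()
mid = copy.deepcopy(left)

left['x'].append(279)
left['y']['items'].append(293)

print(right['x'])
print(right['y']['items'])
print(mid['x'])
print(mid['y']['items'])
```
[7, 7, 2, 279]
[7, 4, 293]
[7, 7, 2]
[7, 4]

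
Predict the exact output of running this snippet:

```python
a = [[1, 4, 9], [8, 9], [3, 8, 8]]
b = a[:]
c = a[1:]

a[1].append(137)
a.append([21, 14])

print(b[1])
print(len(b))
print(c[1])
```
[8, 9, 137]
3
[3, 8, 8]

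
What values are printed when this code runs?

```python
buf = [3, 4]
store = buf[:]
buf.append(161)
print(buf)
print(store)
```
[3, 4, 161]
[3, 4]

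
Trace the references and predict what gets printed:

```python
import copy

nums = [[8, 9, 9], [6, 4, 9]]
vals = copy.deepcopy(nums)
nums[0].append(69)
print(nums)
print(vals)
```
[[8, 9, 9, 69], [6, 4, 9]]
[[8, 9, 9], [6, 4, 9]]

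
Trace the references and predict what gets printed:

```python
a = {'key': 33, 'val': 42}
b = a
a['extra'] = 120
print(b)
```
{'key': 33, 'val': 42, 'extra': 120}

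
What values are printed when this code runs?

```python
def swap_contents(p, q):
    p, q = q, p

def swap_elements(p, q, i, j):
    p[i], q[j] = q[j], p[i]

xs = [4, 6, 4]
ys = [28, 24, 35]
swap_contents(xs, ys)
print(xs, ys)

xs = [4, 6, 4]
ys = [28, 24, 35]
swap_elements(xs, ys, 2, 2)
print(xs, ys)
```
[4, 6, 4] [28, 24, 35]
[4, 6, 35] [28, 24, 4]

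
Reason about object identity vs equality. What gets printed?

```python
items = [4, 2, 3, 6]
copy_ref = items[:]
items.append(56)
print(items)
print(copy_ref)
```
[4, 2, 3, 6, 56]
[4, 2, 3, 6]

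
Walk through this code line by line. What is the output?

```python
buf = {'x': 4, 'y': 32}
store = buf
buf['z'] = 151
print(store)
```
{'x': 4, 'y': 32, 'z': 151}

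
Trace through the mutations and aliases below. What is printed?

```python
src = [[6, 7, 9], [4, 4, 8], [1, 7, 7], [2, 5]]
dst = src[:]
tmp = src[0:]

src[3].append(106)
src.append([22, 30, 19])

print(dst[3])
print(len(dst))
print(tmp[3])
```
[2, 5, 106]
4
[2, 5, 106]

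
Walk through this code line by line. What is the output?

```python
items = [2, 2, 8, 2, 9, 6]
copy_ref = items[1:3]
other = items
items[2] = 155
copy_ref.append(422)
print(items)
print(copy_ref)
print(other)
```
[2, 2, 155, 2, 9, 6]
[2, 8, 422]
[2, 2, 155, 2, 9, 6]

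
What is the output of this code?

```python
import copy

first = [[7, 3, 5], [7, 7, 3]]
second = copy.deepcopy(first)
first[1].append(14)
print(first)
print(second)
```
[[7, 3, 5], [7, 7, 3, 14]]
[[7, 3, 5], [7, 7, 3]]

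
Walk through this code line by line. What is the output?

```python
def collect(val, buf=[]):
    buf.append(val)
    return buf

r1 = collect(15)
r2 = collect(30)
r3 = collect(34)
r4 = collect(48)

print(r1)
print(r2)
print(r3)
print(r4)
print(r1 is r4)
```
[15, 30, 34, 48]
[15, 30, 34, 48]
[15, 30, 34, 48]
[15, 30, 34, 48]
True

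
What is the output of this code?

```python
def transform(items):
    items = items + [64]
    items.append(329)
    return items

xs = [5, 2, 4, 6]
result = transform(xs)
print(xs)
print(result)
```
[5, 2, 4, 6]
[5, 2, 4, 6, 64, 329]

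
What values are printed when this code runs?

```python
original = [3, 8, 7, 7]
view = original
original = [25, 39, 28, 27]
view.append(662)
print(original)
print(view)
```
[25, 39, 28, 27]
[3, 8, 7, 7, 662]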